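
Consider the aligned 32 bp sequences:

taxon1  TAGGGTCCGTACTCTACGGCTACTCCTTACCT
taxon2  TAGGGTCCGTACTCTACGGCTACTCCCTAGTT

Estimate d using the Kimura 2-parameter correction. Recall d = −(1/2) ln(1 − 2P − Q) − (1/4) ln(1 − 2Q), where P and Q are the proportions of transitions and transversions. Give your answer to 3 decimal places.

0.101

Of 32 sites, 2 differences are transitions and 1 are transversions, so P = 2/32 = 0.0625 and Q = 1/32 = 0.03125.
Under the Kimura two-parameter model, d = −½ ln(1 − 2P − Q) − ¼ ln(1 − 2Q).
1 − 2P − Q = 0.84375, giving −½ ln(0.84375) = 0.084950.
1 − 2Q = 0.9375, giving −¼ ln(0.9375) = 0.016135.
d = 0.084950 + 0.016135 = 0.101085.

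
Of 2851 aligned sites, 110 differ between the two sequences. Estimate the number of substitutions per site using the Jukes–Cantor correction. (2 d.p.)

p = 110/2851 ≈ 0.038583.
d = −(3/4) ln(1 − 4p/3) = −0.75 ln(1 − 0.051444) = −0.75 ln(0.948556)
  = −0.75 × (-0.052814) = 0.039611 substitutions/site.

0.04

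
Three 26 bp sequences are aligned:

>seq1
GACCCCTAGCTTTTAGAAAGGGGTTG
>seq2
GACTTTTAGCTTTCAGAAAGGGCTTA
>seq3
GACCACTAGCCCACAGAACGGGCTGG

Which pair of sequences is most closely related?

seq1 and seq2

seq1–seq2: 6/26 differ, p = 0.231, d = 0.276.
seq1–seq3: 8/26 differ, p = 0.308, d = 0.396.
seq2–seq3: 9/26 differ, p = 0.346, d = 0.464.
The smallest distance is between seq1 and seq2.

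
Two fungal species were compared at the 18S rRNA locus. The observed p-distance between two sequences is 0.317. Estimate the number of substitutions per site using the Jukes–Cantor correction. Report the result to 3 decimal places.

0.412

d = −(3/4) ln(1 − 4p/3) = −0.75 ln(1 − 0.422667) = −0.75 ln(0.577333)
  = −0.75 × (-0.549336) = 0.412002 substitutions/site.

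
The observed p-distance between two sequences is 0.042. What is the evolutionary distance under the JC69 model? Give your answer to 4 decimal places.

0.0432

d = −(3/4) ln(1 − 4p/3) = −0.75 ln(1 − 0.056) = −0.75 ln(0.944)
  = −0.75 × (-0.057629) = 0.043222 substitutions/site.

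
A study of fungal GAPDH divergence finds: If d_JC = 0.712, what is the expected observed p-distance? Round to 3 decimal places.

p = (3/4)(1 − e^(−4d/3)) = 0.75 × (1 − e^(-0.949333)) = 0.75 × (1 − 0.386999) = 0.459751.

0.460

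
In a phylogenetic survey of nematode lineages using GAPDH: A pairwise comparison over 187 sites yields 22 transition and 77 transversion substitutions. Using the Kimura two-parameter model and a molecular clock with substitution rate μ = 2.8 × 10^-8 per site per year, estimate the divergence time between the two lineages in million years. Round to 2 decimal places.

P = 22/187 ≈ 0.117647 and Q = 77/187 ≈ 0.411765.
Under the Kimura two-parameter model, d = −½ ln(1 − 2P − Q) − ¼ ln(1 − 2Q).
1 − 2P − Q = 0.352941, giving −½ ln(0.352941) = 0.520727.
1 − 2Q = 0.17647, giving −¼ ln(0.17647) = 0.433651.
d = 0.520727 + 0.433651 = 0.954378.
Under a molecular clock d = 2μt, so t = d/(2μ) = 0.954378 / (2 × 2.8 × 10^-8) = 17.04 million years.

17.04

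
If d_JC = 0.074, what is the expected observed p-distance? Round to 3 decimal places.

p = (3/4)(1 − e^(−4d/3)) = 0.75 × (1 − e^(-0.098667)) = 0.75 × (1 − 0.906044) = 0.070467.

0.070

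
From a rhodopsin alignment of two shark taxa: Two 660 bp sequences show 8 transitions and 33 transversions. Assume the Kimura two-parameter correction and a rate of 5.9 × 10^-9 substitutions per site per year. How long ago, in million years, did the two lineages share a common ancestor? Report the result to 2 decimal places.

P = 8/660 ≈ 0.012121 and Q = 33/660 = 0.05.
Under the Kimura two-parameter model, d = −½ ln(1 − 2P − Q) − ¼ ln(1 − 2Q).
1 − 2P − Q = 0.925758, giving −½ ln(0.925758) = 0.038571.
1 − 2Q = 0.9, giving −¼ ln(0.9) = 0.026340.
d = 0.038571 + 0.026340 = 0.064911.
Under a molecular clock d = 2μt, so t = d/(2μ) = 0.064911 / (2 × 5.9 × 10^-9) = 5.50 million years.

5.50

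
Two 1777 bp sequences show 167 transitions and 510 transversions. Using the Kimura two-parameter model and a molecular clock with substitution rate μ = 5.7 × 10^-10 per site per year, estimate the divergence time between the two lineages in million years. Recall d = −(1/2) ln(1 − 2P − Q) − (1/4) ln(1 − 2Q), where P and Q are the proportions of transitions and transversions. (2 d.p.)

469.71

P = 167/1777 ≈ 0.093979 and Q = 510/1777 ≈ 0.287001.
Under the Kimura two-parameter model, d = −½ ln(1 − 2P − Q) − ¼ ln(1 − 2Q).
1 − 2P − Q = 0.525041, giving −½ ln(0.525041) = 0.322139.
1 − 2Q = 0.425998, giving −¼ ln(0.425998) = 0.213330.
d = 0.322139 + 0.213330 = 0.535469.
Under a molecular clock d = 2μt, so t = d/(2μ) = 0.535469 / (2 × 5.7 × 10^-10) = 469.71 million years.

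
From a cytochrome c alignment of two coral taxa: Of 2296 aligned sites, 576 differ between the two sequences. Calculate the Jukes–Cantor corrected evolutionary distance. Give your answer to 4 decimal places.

0.3054

p = 576/2296 ≈ 0.250871.
d = −(3/4) ln(1 − 4p/3) = −0.75 ln(1 − 0.334495) = −0.75 ln(0.665505)
  = −0.75 × (-0.407209) = 0.305407 substitutions/site.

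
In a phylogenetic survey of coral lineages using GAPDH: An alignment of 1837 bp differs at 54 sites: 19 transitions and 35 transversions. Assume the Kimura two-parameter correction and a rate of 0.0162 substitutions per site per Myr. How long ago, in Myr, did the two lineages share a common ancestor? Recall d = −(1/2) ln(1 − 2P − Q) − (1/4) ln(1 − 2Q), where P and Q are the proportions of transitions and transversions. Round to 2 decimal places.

P = 19/1837 ≈ 0.010343 and Q = 35/1837 ≈ 0.019053.
Under the Kimura two-parameter model, d = −½ ln(1 − 2P − Q) − ¼ ln(1 − 2Q).
1 − 2P − Q = 0.960261, giving −½ ln(0.960261) = 0.020275.
1 − 2Q = 0.961894, giving −¼ ln(0.961894) = 0.009713.
d = 0.020275 + 0.009713 = 0.029988.
Under a molecular clock d = 2μt, so t = d/(2μ) = 0.029988 / (2 × 0.0162) = 0.93 Myr.

0.93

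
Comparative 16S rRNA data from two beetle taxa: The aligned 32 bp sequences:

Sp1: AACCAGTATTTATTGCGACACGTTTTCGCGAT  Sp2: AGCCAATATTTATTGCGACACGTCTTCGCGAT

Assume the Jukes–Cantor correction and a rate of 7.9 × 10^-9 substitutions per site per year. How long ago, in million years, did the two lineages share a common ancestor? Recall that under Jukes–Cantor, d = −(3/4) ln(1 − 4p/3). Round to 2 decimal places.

The sequences differ at 3 of 32 sites (2, 6, 24), so p = 3/32 = 0.09375.
d = −(3/4) ln(1 − 4p/3) = −0.75 ln(1 − 0.125) = −0.75 ln(0.875)
  = −0.75 × (-0.133531) = 0.100148 substitutions/site.
Under a molecular clock d = 2μt, so t = d/(2μ) = 0.100148 / (2 × 7.9 × 10^-9) = 6.34 million years.

6.34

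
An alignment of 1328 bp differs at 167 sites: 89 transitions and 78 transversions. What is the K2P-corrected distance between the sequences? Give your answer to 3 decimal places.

P = 89/1328 ≈ 0.067018 and Q = 78/1328 ≈ 0.058735.
Under the Kimura two-parameter model, d = −½ ln(1 − 2P − Q) − ¼ ln(1 − 2Q).
1 − 2P − Q = 0.807229, giving −½ ln(0.807229) = 0.107074.
1 − 2Q = 0.88253, giving −¼ ln(0.88253) = 0.031241.
d = 0.107074 + 0.031241 = 0.138315.

0.138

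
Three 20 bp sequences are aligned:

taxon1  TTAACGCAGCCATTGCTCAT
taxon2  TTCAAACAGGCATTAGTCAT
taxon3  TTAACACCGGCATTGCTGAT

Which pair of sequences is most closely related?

taxon1 and taxon3

taxon1–taxon2: 6/20 differ, p = 0.300, d = 0.383.
taxon1–taxon3: 4/20 differ, p = 0.200, d = 0.233.
taxon2–taxon3: 6/20 differ, p = 0.300, d = 0.383.
The smallest distance is between taxon1 and taxon3.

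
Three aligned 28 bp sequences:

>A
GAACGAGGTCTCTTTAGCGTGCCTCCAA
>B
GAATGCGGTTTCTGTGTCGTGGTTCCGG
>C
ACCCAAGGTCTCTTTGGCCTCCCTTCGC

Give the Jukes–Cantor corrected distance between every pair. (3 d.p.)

d(A,B) = 0.485, d(A,C) = 0.485, d(B,C) = 0.940

A–B: 10/28 sites differ → p ≈ 0.357143, d = −0.75 ln(1 − 0.476191) = 0.484971 ≈ 0.485.
A–C: 10/28 sites differ → p ≈ 0.357143, d = −0.75 ln(1 − 0.476191) = 0.484971 ≈ 0.485.
B–C: 15/28 sites differ → p ≈ 0.535714, d = −0.75 ln(1 − 0.714285) = 0.939570 ≈ 0.940.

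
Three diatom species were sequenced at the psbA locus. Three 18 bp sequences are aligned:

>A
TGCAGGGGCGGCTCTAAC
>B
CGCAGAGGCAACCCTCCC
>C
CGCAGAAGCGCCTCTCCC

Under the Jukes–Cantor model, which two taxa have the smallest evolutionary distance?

A–B: 7/18 differ, p = 0.389, d = 0.548.
A–C: 6/18 differ, p = 0.333, d = 0.441.
B–C: 4/18 differ, p = 0.222, d = 0.264.
The smallest distance is between B and C.

B and C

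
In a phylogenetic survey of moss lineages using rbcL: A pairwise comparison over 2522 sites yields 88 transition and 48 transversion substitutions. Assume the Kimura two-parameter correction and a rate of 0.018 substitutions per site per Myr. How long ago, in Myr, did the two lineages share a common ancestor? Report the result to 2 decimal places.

P = 88/2522 ≈ 0.034893 and Q = 48/2522 ≈ 0.019033.
Under the Kimura two-parameter model, d = −½ ln(1 − 2P − Q) − ¼ ln(1 − 2Q).
1 − 2P − Q = 0.911181, giving −½ ln(0.911181) = 0.046507.
1 − 2Q = 0.961934, giving −¼ ln(0.961934) = 0.009702.
d = 0.046507 + 0.009702 = 0.056209.
Under a molecular clock d = 2μt, so t = d/(2μ) = 0.056209 / (2 × 0.018) = 1.56 Myr.

1.56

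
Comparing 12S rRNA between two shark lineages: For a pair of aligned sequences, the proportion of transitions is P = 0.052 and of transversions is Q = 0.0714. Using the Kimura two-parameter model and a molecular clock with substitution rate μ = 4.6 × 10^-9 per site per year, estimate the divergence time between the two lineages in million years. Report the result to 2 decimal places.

Under the Kimura two-parameter model, d = −½ ln(1 − 2P − Q) − ¼ ln(1 − 2Q).
1 − 2P − Q = 0.8246, giving −½ ln(0.8246) = 0.096428.
1 − 2Q = 0.8572, giving −¼ ln(0.8572) = 0.038521.
d = 0.096428 + 0.038521 = 0.134949.
Under a molecular clock d = 2μt, so t = d/(2μ) = 0.134949 / (2 × 4.6 × 10^-9) = 14.67 million years.

14.67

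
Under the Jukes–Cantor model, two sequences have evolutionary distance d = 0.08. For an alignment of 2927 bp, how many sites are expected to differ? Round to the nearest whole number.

Invert JC69: p = (3/4)(1 − e^(−4d/3)) = 0.75 × (1 − e^(-0.106667)) = 0.75 × (1 − 0.898825) = 0.075881.
Expected differing sites = pL ≈ 0.075881 × 2927 = 222.103687 ≈ 222.

222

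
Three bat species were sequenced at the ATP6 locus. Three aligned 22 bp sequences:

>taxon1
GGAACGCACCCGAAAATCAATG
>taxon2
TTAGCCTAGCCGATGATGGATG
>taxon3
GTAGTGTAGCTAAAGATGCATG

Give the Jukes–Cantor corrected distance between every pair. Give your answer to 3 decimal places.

taxon1–taxon2: 10/22 sites differ → p ≈ 0.454545, d = −0.75 ln(1 − 0.60606) = 0.698667 ≈ 0.699.
taxon1–taxon3: 10/22 sites differ → p ≈ 0.454545, d = −0.75 ln(1 − 0.60606) = 0.698667 ≈ 0.699.
taxon2–taxon3: 7/22 sites differ → p ≈ 0.318182, d = −0.75 ln(1 − 0.424243) = 0.414052 ≈ 0.414.

d(taxon1,taxon2) = 0.699, d(taxon1,taxon3) = 0.699, d(taxon2,taxon3) = 0.414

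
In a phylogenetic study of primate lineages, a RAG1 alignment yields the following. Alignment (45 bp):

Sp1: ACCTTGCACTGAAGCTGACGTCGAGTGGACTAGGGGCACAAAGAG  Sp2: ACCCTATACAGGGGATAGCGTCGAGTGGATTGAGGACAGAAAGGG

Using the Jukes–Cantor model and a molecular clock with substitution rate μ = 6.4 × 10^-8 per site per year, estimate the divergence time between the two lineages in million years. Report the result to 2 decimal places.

3.44

The sequences differ at 15 of 45 sites, so p = 15/45 ≈ 0.333333.
d = −(3/4) ln(1 − 4p/3) = −0.75 ln(1 − 0.444444) = −0.75 ln(0.555556)
  = −0.75 × (-0.587786) = 0.440840 substitutions/site.
Under a molecular clock d = 2μt, so t = d/(2μ) = 0.440840 / (2 × 6.4 × 10^-8) = 3.44 million years.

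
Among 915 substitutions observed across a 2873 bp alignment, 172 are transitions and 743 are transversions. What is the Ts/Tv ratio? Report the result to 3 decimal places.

0.231

R = 172/743 = 0.231493… ≈ 0.231 (to 3 d.p.).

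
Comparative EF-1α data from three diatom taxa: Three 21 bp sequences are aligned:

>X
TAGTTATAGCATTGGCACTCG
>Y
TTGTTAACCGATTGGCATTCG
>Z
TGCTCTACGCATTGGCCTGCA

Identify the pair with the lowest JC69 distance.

X and Y

X–Y: 6/21 differ, p = 0.286, d = 0.360.
X–Z: 10/21 differ, p = 0.476, d = 0.756.
Y–Z: 9/21 differ, p = 0.429, d = 0.635.
The smallest distance is between X and Y.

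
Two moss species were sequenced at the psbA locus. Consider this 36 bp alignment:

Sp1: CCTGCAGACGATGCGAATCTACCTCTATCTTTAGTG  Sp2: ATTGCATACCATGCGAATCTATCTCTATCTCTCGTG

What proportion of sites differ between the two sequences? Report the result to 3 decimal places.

0.194

The sequences differ at 7 of 36 positions (sites 1, 2, 7, 10, 22, 31, 33).
p = 7/36 = 0.194444… ≈ 0.194 (to 3 d.p.).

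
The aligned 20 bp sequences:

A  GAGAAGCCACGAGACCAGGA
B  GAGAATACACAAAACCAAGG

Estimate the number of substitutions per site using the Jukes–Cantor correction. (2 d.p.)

The sequences differ at 6 of 20 sites (6, 7, 11, 13, 18, 20), so p = 6/20 = 0.3.
d = −(3/4) ln(1 − 4p/3) = −0.75 ln(1 − 0.4) = −0.75 ln(0.6)
  = −0.75 × (-0.510826) = 0.383120 substitutions/site.

0.38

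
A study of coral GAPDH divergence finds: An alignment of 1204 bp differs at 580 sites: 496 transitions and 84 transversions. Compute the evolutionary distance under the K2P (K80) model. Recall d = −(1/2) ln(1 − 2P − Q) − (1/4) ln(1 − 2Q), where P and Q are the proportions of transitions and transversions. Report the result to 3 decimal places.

P = 496/1204 ≈ 0.41196 and Q = 84/1204 ≈ 0.069767.
Under the Kimura two-parameter model, d = −½ ln(1 − 2P − Q) − ¼ ln(1 − 2Q).
1 − 2P − Q = 0.106313, giving −½ ln(0.106313) = 1.120684.
1 − 2Q = 0.860466, giving −¼ ln(0.860466) = 0.037570.
d = 1.120684 + 0.037570 = 1.158254.

1.158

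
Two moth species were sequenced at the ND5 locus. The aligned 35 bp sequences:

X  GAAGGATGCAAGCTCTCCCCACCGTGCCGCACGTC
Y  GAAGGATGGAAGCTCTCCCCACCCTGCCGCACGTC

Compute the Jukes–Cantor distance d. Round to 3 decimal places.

0.059

The sequences differ at 2 of 35 sites (9, 24), so p = 2/35 ≈ 0.057143.
d = −(3/4) ln(1 − 4p/3) = −0.75 ln(1 − 0.076191) = −0.75 ln(0.923809)
  = −0.75 × (-0.079250) = 0.059438 substitutions/site.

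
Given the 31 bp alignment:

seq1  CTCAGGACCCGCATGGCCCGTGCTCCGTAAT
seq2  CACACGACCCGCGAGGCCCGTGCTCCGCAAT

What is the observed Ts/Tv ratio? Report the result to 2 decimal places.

0.67

Transitions are A↔G and C↔T; transversions are all other mismatches.
Transitions: 2. Transversions: 3.
R = 2/3 = 0.666666… ≈ 0.67 (to 2 d.p.).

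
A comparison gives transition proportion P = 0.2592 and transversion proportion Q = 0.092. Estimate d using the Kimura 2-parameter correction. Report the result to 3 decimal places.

Under the Kimura two-parameter model, d = −½ ln(1 − 2P − Q) − ¼ ln(1 − 2Q).
1 − 2P − Q = 0.3896, giving −½ ln(0.3896) = 0.471317.
1 − 2Q = 0.816, giving −¼ ln(0.816) = 0.050835.
d = 0.471317 + 0.050835 = 0.522152.

0.522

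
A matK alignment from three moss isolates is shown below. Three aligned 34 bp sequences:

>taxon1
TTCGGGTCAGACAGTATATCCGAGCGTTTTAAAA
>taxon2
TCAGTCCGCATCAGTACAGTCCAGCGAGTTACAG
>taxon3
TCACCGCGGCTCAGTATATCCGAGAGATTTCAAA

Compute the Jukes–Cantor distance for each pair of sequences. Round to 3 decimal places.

taxon1–taxon2: 17/34 sites differ → p = 0.5, d = −0.75 ln(1 − 0.666667) = 0.823960 ≈ 0.824.
taxon1–taxon3: 12/34 sites differ → p ≈ 0.352941, d = −0.75 ln(1 − 0.470588) = 0.476991 ≈ 0.477.
taxon2–taxon3: 14/34 sites differ → p ≈ 0.411765, d = −0.75 ln(1 − 0.54902) = 0.597249 ≈ 0.597.

d(taxon1,taxon2) = 0.824, d(taxon1,taxon3) = 0.477, d(taxon2,taxon3) = 0.597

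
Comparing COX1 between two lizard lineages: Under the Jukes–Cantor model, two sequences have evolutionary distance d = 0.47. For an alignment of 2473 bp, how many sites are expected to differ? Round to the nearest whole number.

864

Invert JC69: p = (3/4)(1 − e^(−4d/3)) = 0.75 × (1 − e^(-0.626667)) = 0.75 × (1 − 0.534370) = 0.349223.
Expected differing sites = pL ≈ 0.349223 × 2473 = 863.628479 ≈ 864.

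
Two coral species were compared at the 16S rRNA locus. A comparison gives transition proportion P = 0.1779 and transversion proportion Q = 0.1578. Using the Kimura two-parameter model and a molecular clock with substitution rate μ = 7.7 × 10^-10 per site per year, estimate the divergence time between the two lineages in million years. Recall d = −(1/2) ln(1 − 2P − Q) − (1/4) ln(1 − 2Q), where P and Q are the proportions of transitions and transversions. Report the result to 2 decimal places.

295.56

Under the Kimura two-parameter model, d = −½ ln(1 − 2P − Q) − ¼ ln(1 − 2Q).
1 − 2P − Q = 0.4864, giving −½ ln(0.4864) = 0.360362.
1 − 2Q = 0.6844, giving −¼ ln(0.6844) = 0.094803.
d = 0.360362 + 0.094803 = 0.455165.
Under a molecular clock d = 2μt, so t = d/(2μ) = 0.455165 / (2 × 7.7 × 10^-10) = 295.56 million years.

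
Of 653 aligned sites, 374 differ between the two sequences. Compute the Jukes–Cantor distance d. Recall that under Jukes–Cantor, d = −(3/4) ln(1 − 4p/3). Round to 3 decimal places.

1.082

p = 374/653 ≈ 0.572741.
d = −(3/4) ln(1 − 4p/3) = −0.75 ln(1 − 0.763655) = −0.75 ln(0.236345)
  = −0.75 × (-1.442463) = 1.081847 substitutions/site.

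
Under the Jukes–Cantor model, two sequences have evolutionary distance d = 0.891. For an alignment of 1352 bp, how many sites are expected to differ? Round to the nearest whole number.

Invert JC69: p = (3/4)(1 − e^(−4d/3)) = 0.75 × (1 − e^(-1.188)) = 0.75 × (1 − 0.304830) = 0.521378.
Expected differing sites = pL ≈ 0.521378 × 1352 = 704.903056 ≈ 705.

705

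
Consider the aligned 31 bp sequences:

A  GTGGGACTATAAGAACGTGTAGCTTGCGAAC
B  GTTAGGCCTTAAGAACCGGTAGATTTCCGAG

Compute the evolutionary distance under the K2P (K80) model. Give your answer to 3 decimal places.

Of 31 sites, 4 differences are transitions and 8 are transversions, so P = 4/31 ≈ 0.129032 and Q = 8/31 ≈ 0.258065.
Under the Kimura two-parameter model, d = −½ ln(1 − 2P − Q) − ¼ ln(1 − 2Q).
1 − 2P − Q = 0.483871, giving −½ ln(0.483871) = 0.362968.
1 − 2Q = 0.48387, giving −¼ ln(0.48387) = 0.181485.
d = 0.362968 + 0.181485 = 0.544453.

0.544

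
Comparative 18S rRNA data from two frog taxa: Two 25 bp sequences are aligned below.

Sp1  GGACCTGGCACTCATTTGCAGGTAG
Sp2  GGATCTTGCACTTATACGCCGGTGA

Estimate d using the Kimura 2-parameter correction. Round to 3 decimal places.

Of 25 sites, 5 differences are transitions and 3 are transversions, so P = 5/25 = 0.2 and Q = 3/25 = 0.12.
Under the Kimura two-parameter model, d = −½ ln(1 − 2P − Q) − ¼ ln(1 − 2Q).
1 − 2P − Q = 0.48, giving −½ ln(0.48) = 0.366985.
1 − 2Q = 0.76, giving −¼ ln(0.76) = 0.068609.
d = 0.366985 + 0.068609 = 0.435594.

0.436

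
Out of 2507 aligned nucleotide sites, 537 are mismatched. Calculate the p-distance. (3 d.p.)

p = 537/2507 = 0.214200… ≈ 0.214 (to 3 d.p.).

0.214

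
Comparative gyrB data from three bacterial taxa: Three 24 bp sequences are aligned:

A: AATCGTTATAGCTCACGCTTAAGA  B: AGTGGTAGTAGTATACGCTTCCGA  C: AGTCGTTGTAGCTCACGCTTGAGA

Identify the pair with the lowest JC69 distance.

A–B: 9/24 differ, p = 0.375, d = 0.520.
A–C: 3/24 differ, p = 0.125, d = 0.137.
B–C: 7/24 differ, p = 0.292, d = 0.369.
The smallest distance is between A and C.

A and C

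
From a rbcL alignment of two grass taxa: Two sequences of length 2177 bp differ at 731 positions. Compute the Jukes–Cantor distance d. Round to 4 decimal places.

p = 731/2177 ≈ 0.335783.
d = −(3/4) ln(1 − 4p/3) = −0.75 ln(1 − 0.447711) = −0.75 ln(0.552289)
  = −0.75 × (-0.593684) = 0.445263 substitutions/site.

0.4453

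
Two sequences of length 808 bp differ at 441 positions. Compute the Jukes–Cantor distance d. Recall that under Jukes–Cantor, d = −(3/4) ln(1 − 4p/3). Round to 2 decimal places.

p = 441/808 ≈ 0.545792.
d = −(3/4) ln(1 − 4p/3) = −0.75 ln(1 − 0.727723) = −0.75 ln(0.272277)
  = −0.75 × (-1.300935) = 0.975701 substitutions/site.

0.98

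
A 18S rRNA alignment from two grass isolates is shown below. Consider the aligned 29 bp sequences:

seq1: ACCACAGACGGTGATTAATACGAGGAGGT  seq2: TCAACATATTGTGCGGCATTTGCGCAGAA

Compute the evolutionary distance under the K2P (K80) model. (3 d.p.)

Of 29 sites, 3 differences are transitions and 12 are transversions, so P = 3/29 ≈ 0.103448 and Q = 12/29 ≈ 0.413793.
Under the Kimura two-parameter model, d = −½ ln(1 − 2P − Q) − ¼ ln(1 − 2Q).
1 − 2P − Q = 0.379311, giving −½ ln(0.379311) = 0.484699.
1 − 2Q = 0.172414, giving −¼ ln(0.172414) = 0.439464.
d = 0.484699 + 0.439464 = 0.924163.

0.924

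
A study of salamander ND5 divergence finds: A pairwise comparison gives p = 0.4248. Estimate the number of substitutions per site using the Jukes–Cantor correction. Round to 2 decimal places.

d = −(3/4) ln(1 − 4p/3) = −0.75 ln(1 − 0.5664) = −0.75 ln(0.4336)
  = −0.75 × (-0.835633) = 0.626725 substitutions/site.

0.63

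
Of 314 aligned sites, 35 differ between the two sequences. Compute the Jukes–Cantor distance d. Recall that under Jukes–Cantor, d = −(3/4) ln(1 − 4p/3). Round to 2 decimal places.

0.12

p = 35/314 ≈ 0.111465.
d = −(3/4) ln(1 − 4p/3) = −0.75 ln(1 − 0.14862) = −0.75 ln(0.85138)
  = −0.75 × (-0.160897) = 0.120673 substitutions/site.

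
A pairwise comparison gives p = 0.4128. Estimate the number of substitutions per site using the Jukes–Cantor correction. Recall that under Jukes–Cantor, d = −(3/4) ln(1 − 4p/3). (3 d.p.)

0.600

d = −(3/4) ln(1 − 4p/3) = −0.75 ln(1 − 0.5504) = −0.75 ln(0.4496)
  = −0.75 × (-0.799397) = 0.599548 substitutions/site.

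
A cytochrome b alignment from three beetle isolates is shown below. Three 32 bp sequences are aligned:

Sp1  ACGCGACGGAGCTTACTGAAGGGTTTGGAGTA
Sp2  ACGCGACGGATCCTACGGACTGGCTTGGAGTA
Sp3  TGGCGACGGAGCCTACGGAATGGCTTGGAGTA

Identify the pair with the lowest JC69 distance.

Sp1–Sp2: 6/32 differ, p = 0.188, d = 0.216.
Sp1–Sp3: 6/32 differ, p = 0.188, d = 0.216.
Sp2–Sp3: 4/32 differ, p = 0.125, d = 0.137.
The smallest distance is between Sp2 and Sp3.

Sp2 and Sp3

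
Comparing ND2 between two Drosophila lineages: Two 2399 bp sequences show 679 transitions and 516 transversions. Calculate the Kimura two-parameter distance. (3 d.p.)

P = 679/2399 ≈ 0.283035 and Q = 516/2399 ≈ 0.21509.
Under the Kimura two-parameter model, d = −½ ln(1 − 2P − Q) − ¼ ln(1 − 2Q).
1 − 2P − Q = 0.21884, giving −½ ln(0.21884) = 0.759707.
1 − 2Q = 0.56982, giving −¼ ln(0.56982) = 0.140609.
d = 0.759707 + 0.140609 = 0.900316.

0.900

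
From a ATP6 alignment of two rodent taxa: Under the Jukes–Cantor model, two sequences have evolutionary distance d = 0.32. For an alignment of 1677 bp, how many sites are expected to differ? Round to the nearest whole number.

Invert JC69: p = (3/4)(1 − e^(−4d/3)) = 0.75 × (1 − e^(-0.426667)) = 0.75 × (1 − 0.652681) = 0.260489.
Expected differing sites = pL ≈ 0.260489 × 1677 = 436.840053 ≈ 437.

437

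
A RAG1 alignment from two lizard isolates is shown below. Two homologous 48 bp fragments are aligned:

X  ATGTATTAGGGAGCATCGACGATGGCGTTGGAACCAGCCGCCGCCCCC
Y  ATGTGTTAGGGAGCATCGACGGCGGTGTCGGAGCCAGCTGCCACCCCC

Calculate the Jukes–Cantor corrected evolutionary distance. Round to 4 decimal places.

0.1885

The sequences differ at 8 of 48 sites (5, 22, 23, 26, 29, 33, 39, 43), so p = 8/48 ≈ 0.166667.
d = −(3/4) ln(1 − 4p/3) = −0.75 ln(1 − 0.222223) = −0.75 ln(0.777777)
  = −0.75 × (-0.251315) = 0.188486 substitutions/site.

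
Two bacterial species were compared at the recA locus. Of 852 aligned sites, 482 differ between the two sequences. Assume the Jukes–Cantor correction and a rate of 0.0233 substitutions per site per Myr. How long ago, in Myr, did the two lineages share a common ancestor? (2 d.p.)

p = 482/852 ≈ 0.565728.
d = −(3/4) ln(1 − 4p/3) = −0.75 ln(1 − 0.754304) = −0.75 ln(0.245696)
  = −0.75 × (-1.403660) = 1.052745 substitutions/site.
Under a molecular clock d = 2μt, so t = d/(2μ) = 1.052745 / (2 × 0.0233) = 22.59 Myr.

22.59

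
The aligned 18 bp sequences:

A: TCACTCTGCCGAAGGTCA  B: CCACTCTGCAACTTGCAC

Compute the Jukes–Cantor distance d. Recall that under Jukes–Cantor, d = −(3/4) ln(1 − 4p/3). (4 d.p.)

The sequences differ at 9 of 18 sites (1, 10, 11, 12, 13, 14, 16, 17, 18), so p = 9/18 = 0.5.
d = −(3/4) ln(1 − 4p/3) = −0.75 ln(1 − 0.666667) = −0.75 ln(0.333333)
  = −0.75 × (-1.098613) = 0.823960 substitutions/site.

0.8240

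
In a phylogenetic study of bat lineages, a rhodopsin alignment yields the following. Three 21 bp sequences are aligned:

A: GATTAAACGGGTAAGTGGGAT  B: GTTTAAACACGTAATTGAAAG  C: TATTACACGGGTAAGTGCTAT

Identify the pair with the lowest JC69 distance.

A and C

A–B: 7/21 differ, p = 0.333, d = 0.441.
A–C: 4/21 differ, p = 0.190, d = 0.220.
B–C: 9/21 differ, p = 0.429, d = 0.635.
The smallest distance is between A and C.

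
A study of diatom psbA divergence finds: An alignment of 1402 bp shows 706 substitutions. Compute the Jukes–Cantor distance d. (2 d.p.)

0.83

p = 706/1402 ≈ 0.503566.
d = −(3/4) ln(1 − 4p/3) = −0.75 ln(1 − 0.671421) = −0.75 ln(0.328579)
  = −0.75 × (-1.112978) = 0.834734 substitutions/site.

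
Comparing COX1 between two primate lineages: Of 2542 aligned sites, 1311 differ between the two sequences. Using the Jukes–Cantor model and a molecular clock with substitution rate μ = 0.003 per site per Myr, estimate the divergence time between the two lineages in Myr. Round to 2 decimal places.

p = 1311/2542 ≈ 0.515736.
d = −(3/4) ln(1 − 4p/3) = −0.75 ln(1 − 0.687648) = −0.75 ln(0.312352)
  = −0.75 × (-1.163625) = 0.872719 substitutions/site.
Under a molecular clock d = 2μt, so t = d/(2μ) = 0.872719 / (2 × 0.003) = 145.45 Myr.

145.45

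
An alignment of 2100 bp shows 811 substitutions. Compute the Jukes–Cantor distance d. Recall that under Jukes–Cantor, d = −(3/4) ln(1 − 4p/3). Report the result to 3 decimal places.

p = 811/2100 ≈ 0.38619.
d = −(3/4) ln(1 − 4p/3) = −0.75 ln(1 − 0.51492) = −0.75 ln(0.48508)
  = −0.75 × (-0.723441) = 0.542581 substitutions/site.

0.543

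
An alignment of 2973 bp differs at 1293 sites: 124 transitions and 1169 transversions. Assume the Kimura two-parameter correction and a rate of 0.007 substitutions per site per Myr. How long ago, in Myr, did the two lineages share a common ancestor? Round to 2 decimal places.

50.69

P = 124/2973 ≈ 0.041709 and Q = 1169/2973 ≈ 0.393206.
Under the Kimura two-parameter model, d = −½ ln(1 − 2P − Q) − ¼ ln(1 − 2Q).
1 − 2P − Q = 0.523376, giving −½ ln(0.523376) = 0.323728.
1 − 2Q = 0.213588, giving −¼ ln(0.213588) = 0.385927.
d = 0.323728 + 0.385927 = 0.709655.
Under a molecular clock d = 2μt, so t = d/(2μ) = 0.709655 / (2 × 0.007) = 50.69 Myr.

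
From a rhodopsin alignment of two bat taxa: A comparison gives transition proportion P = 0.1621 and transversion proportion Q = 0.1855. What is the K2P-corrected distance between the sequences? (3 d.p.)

0.472

Under the Kimura two-parameter model, d = −½ ln(1 − 2P − Q) − ¼ ln(1 − 2Q).
1 − 2P − Q = 0.4903, giving −½ ln(0.4903) = 0.356369.
1 − 2Q = 0.629, giving −¼ ln(0.629) = 0.115906.
d = 0.356369 + 0.115906 = 0.472275.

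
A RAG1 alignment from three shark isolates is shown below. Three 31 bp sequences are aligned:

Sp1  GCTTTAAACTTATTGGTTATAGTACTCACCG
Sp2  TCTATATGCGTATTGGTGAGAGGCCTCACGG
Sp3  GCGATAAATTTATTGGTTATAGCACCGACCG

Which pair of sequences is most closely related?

Sp1–Sp2: 10/31 differ, p = 0.323, d = 0.422.
Sp1–Sp3: 6/31 differ, p = 0.194, d = 0.224.
Sp2–Sp3: 13/31 differ, p = 0.419, d = 0.614.
The smallest distance is between Sp1 and Sp3.

Sp1 and Sp3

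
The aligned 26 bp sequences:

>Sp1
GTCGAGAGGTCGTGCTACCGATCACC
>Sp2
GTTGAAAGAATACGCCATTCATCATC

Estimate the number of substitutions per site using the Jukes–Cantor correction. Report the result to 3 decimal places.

0.717

The sequences differ at 12 of 26 sites, so p = 12/26 ≈ 0.461538.
d = −(3/4) ln(1 − 4p/3) = −0.75 ln(1 − 0.615384) = −0.75 ln(0.384616)
  = −0.75 × (-0.955510) = 0.716633 substitutions/site.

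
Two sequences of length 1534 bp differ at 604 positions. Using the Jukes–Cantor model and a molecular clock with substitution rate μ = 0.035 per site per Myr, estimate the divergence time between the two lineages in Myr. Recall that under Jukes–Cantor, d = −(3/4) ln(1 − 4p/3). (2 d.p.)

p = 604/1534 ≈ 0.393742.
d = −(3/4) ln(1 − 4p/3) = −0.75 ln(1 − 0.524989) = −0.75 ln(0.475011)
  = −0.75 × (-0.744417) = 0.558313 substitutions/site.
Under a molecular clock d = 2μt, so t = d/(2μ) = 0.558313 / (2 × 0.035) = 7.98 Myr.

7.98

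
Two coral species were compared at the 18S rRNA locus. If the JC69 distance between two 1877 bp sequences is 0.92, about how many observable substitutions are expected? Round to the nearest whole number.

995

Invert JC69: p = (3/4)(1 − e^(−4d/3)) = 0.75 × (1 − e^(-1.226667)) = 0.75 × (1 − 0.293268) = 0.530049.
Expected differing sites = pL ≈ 0.530049 × 1877 = 994.901973 ≈ 995.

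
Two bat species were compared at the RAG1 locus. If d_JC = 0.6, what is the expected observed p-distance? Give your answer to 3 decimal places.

p = (3/4)(1 − e^(−4d/3)) = 0.75 × (1 − e^(-0.8)) = 0.75 × (1 − 0.449329) = 0.413003.

0.413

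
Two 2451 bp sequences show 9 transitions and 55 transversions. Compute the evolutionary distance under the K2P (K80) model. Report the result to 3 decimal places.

0.027

P = 9/2451 ≈ 0.003672 and Q = 55/2451 ≈ 0.02244.
Under the Kimura two-parameter model, d = −½ ln(1 − 2P − Q) − ¼ ln(1 − 2Q).
1 − 2P − Q = 0.970216, giving −½ ln(0.970216) = 0.015118.
1 − 2Q = 0.95512, giving −¼ ln(0.95512) = 0.011480.
d = 0.015118 + 0.011480 = 0.026598.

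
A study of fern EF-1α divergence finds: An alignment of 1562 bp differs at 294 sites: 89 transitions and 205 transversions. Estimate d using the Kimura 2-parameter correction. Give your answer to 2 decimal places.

P = 89/1562 ≈ 0.056978 and Q = 205/1562 ≈ 0.131242.
Under the Kimura two-parameter model, d = −½ ln(1 − 2P − Q) − ¼ ln(1 − 2Q).
1 − 2P − Q = 0.754802, giving −½ ln(0.754802) = 0.140650.
1 − 2Q = 0.737516, giving −¼ ln(0.737516) = 0.076117.
d = 0.140650 + 0.076117 = 0.216767.

0.22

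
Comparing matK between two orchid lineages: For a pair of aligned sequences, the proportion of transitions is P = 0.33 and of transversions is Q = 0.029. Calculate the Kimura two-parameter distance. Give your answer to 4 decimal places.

0.5989

Under the Kimura two-parameter model, d = −½ ln(1 − 2P − Q) − ¼ ln(1 − 2Q).
1 − 2P − Q = 0.311, giving −½ ln(0.311) = 0.583981.
1 − 2Q = 0.942, giving −¼ ln(0.942) = 0.014938.
d = 0.583981 + 0.014938 = 0.598919.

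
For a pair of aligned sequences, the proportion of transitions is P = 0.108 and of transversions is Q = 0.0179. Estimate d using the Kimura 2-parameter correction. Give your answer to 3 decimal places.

0.142

Under the Kimura two-parameter model, d = −½ ln(1 − 2P − Q) − ¼ ln(1 − 2Q).
1 − 2P − Q = 0.7661, giving −½ ln(0.7661) = 0.133221.
1 − 2Q = 0.9642, giving −¼ ln(0.9642) = 0.009114.
d = 0.133221 + 0.009114 = 0.142335.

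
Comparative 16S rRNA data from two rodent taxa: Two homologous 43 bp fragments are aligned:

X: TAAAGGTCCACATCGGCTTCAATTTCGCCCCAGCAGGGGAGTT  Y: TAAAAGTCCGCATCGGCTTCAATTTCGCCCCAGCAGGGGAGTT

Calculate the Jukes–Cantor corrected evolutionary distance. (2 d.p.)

0.05

The sequences differ at 2 of 43 sites (5, 10), so p = 2/43 ≈ 0.046512.
d = −(3/4) ln(1 − 4p/3) = −0.75 ln(1 − 0.062016) = −0.75 ln(0.937984)
  = −0.75 × (-0.064022) = 0.048017 substitutions/site.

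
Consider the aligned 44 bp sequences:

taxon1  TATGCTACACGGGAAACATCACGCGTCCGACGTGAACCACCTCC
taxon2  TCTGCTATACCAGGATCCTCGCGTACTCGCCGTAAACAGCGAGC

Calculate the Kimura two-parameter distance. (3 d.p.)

0.670

Of 44 sites, 10 differences are transitions and 9 are transversions, so P = 10/44 ≈ 0.227273 and Q = 9/44 ≈ 0.204545.
Under the Kimura two-parameter model, d = −½ ln(1 − 2P − Q) − ¼ ln(1 − 2Q).
1 − 2P − Q = 0.340909, giving −½ ln(0.340909) = 0.538070.
1 − 2Q = 0.59091, giving −¼ ln(0.59091) = 0.131523.
d = 0.538070 + 0.131523 = 0.669593.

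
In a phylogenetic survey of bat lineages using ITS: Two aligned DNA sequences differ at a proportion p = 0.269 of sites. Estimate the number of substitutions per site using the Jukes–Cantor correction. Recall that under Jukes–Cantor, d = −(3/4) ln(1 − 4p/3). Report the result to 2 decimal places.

0.33

d = −(3/4) ln(1 − 4p/3) = −0.75 ln(1 − 0.358667) = −0.75 ln(0.641333)
  = −0.75 × (-0.444206) = 0.333155 substitutions/site.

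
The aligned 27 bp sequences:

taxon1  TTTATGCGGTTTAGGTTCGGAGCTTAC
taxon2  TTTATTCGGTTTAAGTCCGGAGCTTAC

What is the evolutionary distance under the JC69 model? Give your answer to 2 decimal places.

The sequences differ at 3 of 27 sites (6, 14, 17), so p = 3/27 ≈ 0.111111.
d = −(3/4) ln(1 − 4p/3) = −0.75 ln(1 − 0.148148) = −0.75 ln(0.851852)
  = −0.75 × (-0.160342) = 0.120257 substitutions/site.

0.12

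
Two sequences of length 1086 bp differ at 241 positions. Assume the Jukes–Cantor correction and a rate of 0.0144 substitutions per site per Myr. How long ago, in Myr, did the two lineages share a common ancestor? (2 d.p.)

p = 241/1086 ≈ 0.221915.
d = −(3/4) ln(1 − 4p/3) = −0.75 ln(1 − 0.295887) = −0.75 ln(0.704113)
  = −0.75 × (-0.350816) = 0.263112 substitutions/site.
Under a molecular clock d = 2μt, so t = d/(2μ) = 0.263112 / (2 × 0.0144) = 9.14 Myr.

9.14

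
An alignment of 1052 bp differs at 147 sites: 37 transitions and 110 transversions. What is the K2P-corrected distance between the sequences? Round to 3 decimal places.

P = 37/1052 ≈ 0.035171 and Q = 110/1052 ≈ 0.104563.
Under the Kimura two-parameter model, d = −½ ln(1 − 2P − Q) − ¼ ln(1 − 2Q).
1 − 2P − Q = 0.825095, giving −½ ln(0.825095) = 0.096128.
1 − 2Q = 0.790874, giving −¼ ln(0.790874) = 0.058654.
d = 0.096128 + 0.058654 = 0.154782.

0.155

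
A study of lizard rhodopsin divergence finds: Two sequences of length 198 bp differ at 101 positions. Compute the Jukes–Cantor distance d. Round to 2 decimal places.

0.85

p = 101/198 ≈ 0.510101.
d = −(3/4) ln(1 − 4p/3) = −0.75 ln(1 − 0.680135) = −0.75 ln(0.319865)
  = −0.75 × (-1.139856) = 0.854892 substitutions/site.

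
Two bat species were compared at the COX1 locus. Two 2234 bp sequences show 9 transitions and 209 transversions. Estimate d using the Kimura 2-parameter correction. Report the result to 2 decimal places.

0.11

P = 9/2234 ≈ 0.004029 and Q = 209/2234 ≈ 0.093554.
Under the Kimura two-parameter model, d = −½ ln(1 − 2P − Q) − ¼ ln(1 − 2Q).
1 − 2P − Q = 0.898388, giving −½ ln(0.898388) = 0.053577.
1 − 2Q = 0.812892, giving −¼ ln(0.812892) = 0.051789.
d = 0.053577 + 0.051789 = 0.105366.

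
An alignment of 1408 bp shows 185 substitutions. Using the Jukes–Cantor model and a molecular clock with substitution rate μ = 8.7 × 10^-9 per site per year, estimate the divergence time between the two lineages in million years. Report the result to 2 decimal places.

8.30

p = 185/1408 ≈ 0.131392.
d = −(3/4) ln(1 − 4p/3) = −0.75 ln(1 − 0.175189) = −0.75 ln(0.824811)
  = −0.75 × (-0.192601) = 0.144451 substitutions/site.
Under a molecular clock d = 2μt, so t = d/(2μ) = 0.144451 / (2 × 8.7 × 10^-9) = 8.30 million years.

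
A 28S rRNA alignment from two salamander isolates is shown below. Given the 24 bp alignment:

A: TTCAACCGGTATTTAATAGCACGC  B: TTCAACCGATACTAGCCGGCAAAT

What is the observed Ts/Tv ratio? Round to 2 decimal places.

2.33

Transitions are A↔G and C↔T; transversions are all other mismatches.
Transitions: 7. Transversions: 3.
R = 7/3 = 2.333333… ≈ 2.33 (to 2 d.p.).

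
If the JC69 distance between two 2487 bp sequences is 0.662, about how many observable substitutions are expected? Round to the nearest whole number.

1094

Invert JC69: p = (3/4)(1 − e^(−4d/3)) = 0.75 × (1 − e^(-0.882667)) = 0.75 × (1 − 0.413678) = 0.439742.
Expected differing sites = pL ≈ 0.439742 × 2487 = 1093.638354 ≈ 1094.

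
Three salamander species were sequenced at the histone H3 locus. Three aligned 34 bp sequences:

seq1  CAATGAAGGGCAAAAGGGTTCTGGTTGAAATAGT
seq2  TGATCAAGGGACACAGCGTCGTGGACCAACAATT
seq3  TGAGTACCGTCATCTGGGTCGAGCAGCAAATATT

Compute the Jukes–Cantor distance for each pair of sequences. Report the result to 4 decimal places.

seq1–seq2: 15/34 sites differ → p ≈ 0.441176, d = −0.75 ln(1 − 0.588235) = 0.665477 ≈ 0.6655.
seq1–seq3: 18/34 sites differ → p ≈ 0.529412, d = −0.75 ln(1 − 0.705883) = 0.917833 ≈ 0.9178.
seq2–seq3: 15/34 sites differ → p ≈ 0.441176, d = −0.75 ln(1 − 0.588235) = 0.665477 ≈ 0.6655.

d(seq1,seq2) = 0.6655, d(seq1,seq3) = 0.9178, d(seq2,seq3) = 0.6655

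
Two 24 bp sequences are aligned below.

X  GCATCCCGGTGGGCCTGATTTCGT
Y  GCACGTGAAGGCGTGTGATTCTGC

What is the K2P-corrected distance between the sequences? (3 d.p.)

1.174

Of 24 sites, 8 differences are transitions and 5 are transversions, so P = 8/24 ≈ 0.333333 and Q = 5/24 ≈ 0.208333.
Under the Kimura two-parameter model, d = −½ ln(1 − 2P − Q) − ¼ ln(1 − 2Q).
1 − 2P − Q = 0.125001, giving −½ ln(0.125001) = 1.039717.
1 − 2Q = 0.583334, giving −¼ ln(0.583334) = 0.134749.
d = 1.039717 + 0.134749 = 1.174466.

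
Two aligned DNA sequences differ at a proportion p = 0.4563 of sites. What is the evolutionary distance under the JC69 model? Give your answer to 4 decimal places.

d = −(3/4) ln(1 − 4p/3) = −0.75 ln(1 − 0.6084) = −0.75 ln(0.3916)
  = −0.75 × (-0.937514) = 0.703136 substitutions/site.

0.7031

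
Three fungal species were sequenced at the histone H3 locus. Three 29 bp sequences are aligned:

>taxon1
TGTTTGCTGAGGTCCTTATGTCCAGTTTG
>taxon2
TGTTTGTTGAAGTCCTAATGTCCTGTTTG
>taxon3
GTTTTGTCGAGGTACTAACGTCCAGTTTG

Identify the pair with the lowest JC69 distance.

taxon1 and taxon2

taxon1–taxon2: 4/29 differ, p = 0.138, d = 0.152.
taxon1–taxon3: 7/29 differ, p = 0.241, d = 0.291.
taxon2–taxon3: 7/29 differ, p = 0.241, d = 0.291.
The smallest distance is between taxon1 and taxon2.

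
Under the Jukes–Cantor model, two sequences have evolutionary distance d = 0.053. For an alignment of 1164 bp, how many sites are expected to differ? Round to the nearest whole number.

Invert JC69: p = (3/4)(1 − e^(−4d/3)) = 0.75 × (1 − e^(-0.070667)) = 0.75 × (1 − 0.931772) = 0.051171.
Expected differing sites = pL ≈ 0.051171 × 1164 = 59.563044 ≈ 60.

60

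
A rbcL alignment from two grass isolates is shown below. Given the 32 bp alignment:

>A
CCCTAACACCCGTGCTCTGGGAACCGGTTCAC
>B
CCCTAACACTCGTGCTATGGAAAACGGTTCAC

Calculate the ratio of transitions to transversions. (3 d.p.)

1.000

Transitions are A↔G and C↔T; transversions are all other mismatches.
Transitions: 2. Transversions: 2.
R = 2/2 = 1.000.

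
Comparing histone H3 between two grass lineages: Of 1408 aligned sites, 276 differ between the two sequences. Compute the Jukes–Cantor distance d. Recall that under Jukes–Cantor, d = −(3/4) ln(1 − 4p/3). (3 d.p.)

p = 276/1408 ≈ 0.196023.
d = −(3/4) ln(1 − 4p/3) = −0.75 ln(1 − 0.261364) = −0.75 ln(0.738636)
  = −0.75 × (-0.302950) = 0.227213 substitutions/site.

0.227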